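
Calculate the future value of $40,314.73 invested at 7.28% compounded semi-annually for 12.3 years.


Compound interest formula: A = P(1 + r/n)^(nt)
A = $40,314.73 × (1 + 0.0728/2)^(2 × 12.3)
Growth factor: (1 + 0.0728/2)^24.6 = 2.409762
A = $40,314.73 × 2.409762
A = $97,148.90

A = P(1 + r/n)^(nt) = $97,148.90


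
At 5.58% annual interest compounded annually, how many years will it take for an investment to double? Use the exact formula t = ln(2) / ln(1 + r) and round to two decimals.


Doubling condition: (1 + r)^t = 2
Take ln of both sides: t × ln(1 + r) = ln(2)
t = ln(2) / ln(1 + r)
t = 0.693147 / 0.054299
t = 12.77

t = ln(2) / ln(1 + r) = 12.77 years


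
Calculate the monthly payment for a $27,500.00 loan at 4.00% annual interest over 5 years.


Loan payment formula: PMT = PV × r / (1 − (1 + r)^(−n))
Monthly rate r = 0.04/12 ≈ 0.00333333, n = 60 months
Denominator: 1 − (1 + 0.04/12)^(−60) = 0.180997
PMT = $27,500.00 × (0.04/12) / 0.180997
PMT = $506.45 per month

PMT = PV × r / (1-(1+r)^(-n)) = $506.45/month


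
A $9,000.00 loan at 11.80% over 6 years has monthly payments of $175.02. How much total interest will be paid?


Total paid over the life of the loan = PMT × n.
Total paid = $175.02 × 72 = $12,601.44
Total interest = total paid − principal = $12,601.44 − $9,000.00 = $3,601.44

Total interest = (PMT × n) - PV = $3,601.44


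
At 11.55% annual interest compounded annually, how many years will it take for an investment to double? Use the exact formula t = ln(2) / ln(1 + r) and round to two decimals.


Doubling condition: (1 + r)^t = 2
Take ln of both sides: t × ln(1 + r) = ln(2)
t = ln(2) / ln(1 + r)
t = 0.693147 / 0.109303
t = 6.34

t = ln(2) / ln(1 + r) = 6.34 years


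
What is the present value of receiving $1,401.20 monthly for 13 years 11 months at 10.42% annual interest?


Present value of an ordinary annuity: PV = PMT × (1 − (1 + r)^(−n)) / r
Monthly rate r = 0.1042/12 ≈ 0.00868333, n = 167
PV = $1,401.20 × (1 − (1 + 0.1042/12)^(−167)) / (0.1042/12)
PV = $1,401.20 × 87.982837
PV = $123,281.55

PV = PMT × (1-(1+r)^(-n))/r = $123,281.55


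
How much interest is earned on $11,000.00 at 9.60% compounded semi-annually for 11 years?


Compound interest earned = final amount − principal.
A = P(1 + r/n)^(nt) = $11,000.00 × (1 + 0.096/2)^(2 × 11) = $30,856.09
Interest = A − P = $30,856.09 − $11,000.00 = $19,856.09

Interest = A - P = $19,856.09


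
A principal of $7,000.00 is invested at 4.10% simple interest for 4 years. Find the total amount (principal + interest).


Total amount formula: A = P(1 + rt) = P + P·r·t
Interest: I = P × r × t = $7,000.00 × 0.041 × 4 = $1,148.00
A = P + I = $7,000.00 + $1,148.00 = $8,148.00

A = P + I = P(1 + rt) = $8,148.00


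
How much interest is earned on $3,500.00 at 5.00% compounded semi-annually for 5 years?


Compound interest earned = final amount − principal.
A = P(1 + r/n)^(nt) = $3,500.00 × (1 + 0.05/2)^(2 × 5) = $4,480.30
Interest = A − P = $4,480.30 − $3,500.00 = $980.30

Interest = A - P = $980.30


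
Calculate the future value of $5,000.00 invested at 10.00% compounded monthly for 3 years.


Compound interest formula: A = P(1 + r/n)^(nt)
A = $5,000.00 × (1 + 0.1/12)^(12 × 3)
Growth factor: (1 + 0.1/12)^36 = 1.348182
A = $5,000.00 × 1.348182
A = $6,740.91

A = P(1 + r/n)^(nt) = $6,740.91


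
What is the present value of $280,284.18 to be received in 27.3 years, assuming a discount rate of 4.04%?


Present value formula: PV = FV / (1 + r)^t
PV = $280,284.18 / (1 + 0.0404)^27.3
PV = $280,284.18 / 2.9482844
PV = $95,066.87

PV = FV / (1 + r)^t = $95,066.87


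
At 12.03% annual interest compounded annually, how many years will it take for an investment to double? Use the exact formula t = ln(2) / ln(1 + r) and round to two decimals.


Doubling condition: (1 + r)^t = 2
Take ln of both sides: t × ln(1 + r) = ln(2)
t = ln(2) / ln(1 + r)
t = 0.693147 / 0.113597
t = 6.10

t = ln(2) / ln(1 + r) = 6.10 years


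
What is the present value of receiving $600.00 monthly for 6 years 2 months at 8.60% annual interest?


Present value of an ordinary annuity: PV = PMT × (1 − (1 + r)^(−n)) / r
Monthly rate r = 0.086/12 ≈ 0.00716667, n = 74
PV = $600.00 × (1 − (1 + 0.086/12)^(−74)) / (0.086/12)
PV = $600.00 × 57.275898
PV = $34,365.54

PV = PMT × (1-(1+r)^(-n))/r = $34,365.54


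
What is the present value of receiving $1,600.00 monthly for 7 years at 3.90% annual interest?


Present value of an ordinary annuity: PV = PMT × (1 − (1 + r)^(−n)) / r
Monthly rate r = 0.039/12 = 0.00325, n = 84
PV = $1,600.00 × (1 − (1 + 0.039/12)^(−84)) / (0.039/12)
PV = $1,600.00 × 73.406224
PV = $117,449.96

PV = PMT × (1-(1+r)^(-n))/r = $117,449.96


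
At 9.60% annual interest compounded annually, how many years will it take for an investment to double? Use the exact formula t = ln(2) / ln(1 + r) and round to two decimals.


Doubling condition: (1 + r)^t = 2
Take ln of both sides: t × ln(1 + r) = ln(2)
t = ln(2) / ln(1 + r)
t = 0.693147 / 0.091667
t = 7.56

t = ln(2) / ln(1 + r) = 7.56 years


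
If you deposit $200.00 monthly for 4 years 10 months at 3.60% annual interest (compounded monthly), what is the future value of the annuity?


Future value of an ordinary annuity: FV = PMT × ((1 + r)^n − 1) / r
Monthly rate r = 0.036/12 = 0.003, n = 58
FV = $200.00 × ((1 + 0.036/12)^58 − 1) / (0.036/12)
FV = $200.00 × 63.248541
FV = $12,649.71

FV = PMT × ((1+r)^n - 1)/r = $12,649.71


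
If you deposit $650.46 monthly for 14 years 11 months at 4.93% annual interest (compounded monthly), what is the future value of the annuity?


Future value of an ordinary annuity: FV = PMT × ((1 + r)^n − 1) / r
Monthly rate r = 0.0493/12 ≈ 0.00410833, n = 179
FV = $650.46 × ((1 + 0.0493/12)^179 − 1) / (0.0493/12)
FV = $650.46 × 263.649089
FV = $171,493.19

FV = PMT × ((1+r)^n - 1)/r = $171,493.19


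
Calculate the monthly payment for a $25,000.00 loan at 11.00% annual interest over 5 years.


Loan payment formula: PMT = PV × r / (1 − (1 + r)^(−n))
Monthly rate r = 0.11/12 ≈ 0.00916667, n = 60 months
Denominator: 1 − (1 + 0.11/12)^(−60) = 0.421603
PMT = $25,000.00 × (0.11/12) / 0.421603
PMT = $543.56 per month

PMT = PV × r / (1-(1+r)^(-n)) = $543.56/month


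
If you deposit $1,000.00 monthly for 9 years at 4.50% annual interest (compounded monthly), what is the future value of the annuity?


Future value of an ordinary annuity: FV = PMT × ((1 + r)^n − 1) / r
Monthly rate r = 0.045/12 = 0.00375, n = 108
FV = $1,000.00 × ((1 + 0.045/12)^108 − 1) / (0.045/12)
FV = $1,000.00 × 132.844596
FV = $132,844.60

FV = PMT × ((1+r)^n - 1)/r = $132,844.60


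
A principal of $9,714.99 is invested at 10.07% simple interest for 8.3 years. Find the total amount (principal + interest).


Total amount formula: A = P(1 + rt) = P + P·r·t
Interest: I = P × r × t = $9,714.99 × 0.1007 × 8.3 = $8,119.89
A = P + I = $9,714.99 + $8,119.89 = $17,834.88

A = P + I = P(1 + rt) = $17,834.88


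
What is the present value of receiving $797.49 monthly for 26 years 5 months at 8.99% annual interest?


Present value of an ordinary annuity: PV = PMT × (1 − (1 + r)^(−n)) / r
Monthly rate r = 0.0899/12 ≈ 0.00749167, n = 317
PV = $797.49 × (1 − (1 + 0.0899/12)^(−317)) / (0.0899/12)
PV = $797.49 × 120.953757
PV = $96,459.41

PV = PMT × (1-(1+r)^(-n))/r = $96,459.41


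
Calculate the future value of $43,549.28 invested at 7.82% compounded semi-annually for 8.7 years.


Compound interest formula: A = P(1 + r/n)^(nt)
A = $43,549.28 × (1 + 0.0782/2)^(2 × 8.7)
Growth factor: (1 + 0.0782/2)^17.4 = 1.9491165
A = $43,549.28 × 1.9491165
A = $84,882.62

A = P(1 + r/n)^(nt) = $84,882.62


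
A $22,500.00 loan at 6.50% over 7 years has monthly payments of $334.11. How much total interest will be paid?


Total paid over the life of the loan = PMT × n.
Total paid = $334.11 × 84 = $28,065.24
Total interest = total paid − principal = $28,065.24 − $22,500.00 = $5,565.24

Total interest = (PMT × n) - PV = $5,565.24


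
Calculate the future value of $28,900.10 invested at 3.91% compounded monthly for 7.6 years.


Compound interest formula: A = P(1 + r/n)^(nt)
A = $28,900.10 × (1 + 0.0391/12)^(12 × 7.6)
Growth factor: (1 + 0.0391/12)^91.2 = 1.3453806
A = $28,900.10 × 1.3453806
A = $38,881.63

A = P(1 + r/n)^(nt) = $38,881.63


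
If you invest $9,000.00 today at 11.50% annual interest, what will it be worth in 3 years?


Future value formula: FV = PV × (1 + r)^t
FV = $9,000.00 × (1 + 0.115)^3
FV = $9,000.00 × 1.386196
FV = $12,475.76

FV = PV × (1 + r)^t = $12,475.76


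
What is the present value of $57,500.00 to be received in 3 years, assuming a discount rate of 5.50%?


Present value formula: PV = FV / (1 + r)^t
PV = $57,500.00 / (1 + 0.055)^3
PV = $57,500.00 / 1.17424137
PV = $48,967.79

PV = FV / (1 + r)^t = $48,967.79


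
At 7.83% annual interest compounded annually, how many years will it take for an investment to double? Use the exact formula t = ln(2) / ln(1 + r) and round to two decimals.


Doubling condition: (1 + r)^t = 2
Take ln of both sides: t × ln(1 + r) = ln(2)
t = ln(2) / ln(1 + r)
t = 0.693147 / 0.075386
t = 9.19

t = ln(2) / ln(1 + r) = 9.19 years


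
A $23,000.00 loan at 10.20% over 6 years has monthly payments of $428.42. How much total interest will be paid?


Total paid over the life of the loan = PMT × n.
Total paid = $428.42 × 72 = $30,846.24
Total interest = total paid − principal = $30,846.24 − $23,000.00 = $7,846.24

Total interest = (PMT × n) - PV = $7,846.24


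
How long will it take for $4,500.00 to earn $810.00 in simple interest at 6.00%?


Rearrange the simple interest formula for t:
I = P × r × t  ⇒  t = I / (P × r)
t = $810.00 / ($4,500.00 × 0.06)
t = 3

t = I/(P×r) = 3 years


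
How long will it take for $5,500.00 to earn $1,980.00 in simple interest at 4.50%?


Rearrange the simple interest formula for t:
I = P × r × t  ⇒  t = I / (P × r)
t = $1,980.00 / ($5,500.00 × 0.045)
t = 8

t = I/(P×r) = 8 years


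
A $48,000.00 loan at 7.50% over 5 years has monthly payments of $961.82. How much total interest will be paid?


Total paid over the life of the loan = PMT × n.
Total paid = $961.82 × 60 = $57,709.20
Total interest = total paid − principal = $57,709.20 − $48,000.00 = $9,709.20

Total interest = (PMT × n) - PV = $9,709.20


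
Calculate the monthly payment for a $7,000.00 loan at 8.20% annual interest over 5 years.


Loan payment formula: PMT = PV × r / (1 − (1 + r)^(−n))
Monthly rate r = 0.082/12 ≈ 0.00683333, n = 60 months
Denominator: 1 − (1 + 0.082/12)^(−60) = 0.335424
PMT = $7,000.00 × (0.082/12) / 0.335424
PMT = $142.61 per month

PMT = PV × r / (1-(1+r)^(-n)) = $142.61/month


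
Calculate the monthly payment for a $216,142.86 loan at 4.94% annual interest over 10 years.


Loan payment formula: PMT = PV × r / (1 − (1 + r)^(−n))
Monthly rate r = 0.0494/12 ≈ 0.00411667, n = 120 months
Denominator: 1 − (1 + 0.0494/12)^(−120) = 0.389200
PMT = $216,142.86 × (0.0494/12) / 0.389200
PMT = $2,286.20 per month

PMT = PV × r / (1-(1+r)^(-n)) = $2,286.20/month


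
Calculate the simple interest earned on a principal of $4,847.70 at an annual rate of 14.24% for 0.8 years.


Simple interest formula: I = P × r × t
I = $4,847.70 × 0.1424 × 0.8
I = $552.25

I = P × r × t = $552.25


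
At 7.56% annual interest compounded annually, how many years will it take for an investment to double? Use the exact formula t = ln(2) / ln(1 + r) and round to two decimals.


Doubling condition: (1 + r)^t = 2
Take ln of both sides: t × ln(1 + r) = ln(2)
t = ln(2) / ln(1 + r)
t = 0.693147 / 0.072879
t = 9.51

t = ln(2) / ln(1 + r) = 9.51 years


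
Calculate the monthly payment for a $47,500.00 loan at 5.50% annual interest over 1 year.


Loan payment formula: PMT = PV × r / (1 − (1 + r)^(−n))
Monthly rate r = 0.055/12 ≈ 0.00458333, n = 12 months
Denominator: 1 − (1 + 0.055/12)^(−12) = 0.0533959
PMT = $47,500.00 × (0.055/12) / 0.0533959
PMT = $4,077.25 per month

PMT = PV × r / (1-(1+r)^(-n)) = $4,077.25/month


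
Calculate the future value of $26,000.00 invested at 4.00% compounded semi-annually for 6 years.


Compound interest formula: A = P(1 + r/n)^(nt)
A = $26,000.00 × (1 + 0.04/2)^(2 × 6)
Growth factor: (1 + 0.04/2)^12 = 1.268242
A = $26,000.00 × 1.268242
A = $32,974.29

A = P(1 + r/n)^(nt) = $32,974.29


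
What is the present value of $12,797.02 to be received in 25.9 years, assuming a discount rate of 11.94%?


Present value formula: PV = FV / (1 + r)^t
PV = $12,797.02 / (1 + 0.1194)^25.9
PV = $12,797.02 / 18.566042
PV = $689.27

PV = FV / (1 + r)^t = $689.27


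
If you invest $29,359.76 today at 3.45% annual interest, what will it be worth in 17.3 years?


Future value formula: FV = PV × (1 + r)^t
FV = $29,359.76 × (1 + 0.0345)^17.3
FV = $29,359.76 × 1.7981982
FV = $52,794.67

FV = PV × (1 + r)^t = $52,794.67


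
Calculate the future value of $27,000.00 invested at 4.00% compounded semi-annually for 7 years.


Compound interest formula: A = P(1 + r/n)^(nt)
A = $27,000.00 × (1 + 0.04/2)^(2 × 7)
Growth factor: (1 + 0.04/2)^14 = 1.319479
A = $27,000.00 × 1.319479
A = $35,625.93

A = P(1 + r/n)^(nt) = $35,625.93


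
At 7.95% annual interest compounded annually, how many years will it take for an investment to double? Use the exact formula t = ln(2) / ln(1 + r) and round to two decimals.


Doubling condition: (1 + r)^t = 2
Take ln of both sides: t × ln(1 + r) = ln(2)
t = ln(2) / ln(1 + r)
t = 0.693147 / 0.076498
t = 9.06

t = ln(2) / ln(1 + r) = 9.06 years


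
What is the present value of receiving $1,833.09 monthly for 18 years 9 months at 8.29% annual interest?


Present value of an ordinary annuity: PV = PMT × (1 − (1 + r)^(−n)) / r
Monthly rate r = 0.0829/12 ≈ 0.00690833, n = 225
PV = $1,833.09 × (1 − (1 + 0.0829/12)^(−225)) / (0.0829/12)
PV = $1,833.09 × 113.999444
PV = $208,971.24

PV = PMT × (1-(1+r)^(-n))/r = $208,971.24


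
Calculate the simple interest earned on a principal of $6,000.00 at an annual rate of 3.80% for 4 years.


Simple interest formula: I = P × r × t
I = $6,000.00 × 0.038 × 4
I = $912.00

I = P × r × t = $912.00


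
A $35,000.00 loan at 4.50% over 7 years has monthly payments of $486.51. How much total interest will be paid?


Total paid over the life of the loan = PMT × n.
Total paid = $486.51 × 84 = $40,866.84
Total interest = total paid − principal = $40,866.84 − $35,000.00 = $5,866.84

Total interest = (PMT × n) - PV = $5,866.84


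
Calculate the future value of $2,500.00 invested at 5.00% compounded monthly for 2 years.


Compound interest formula: A = P(1 + r/n)^(nt)
A = $2,500.00 × (1 + 0.05/12)^(12 × 2)
Growth factor: (1 + 0.05/12)^24 = 1.104941
A = $2,500.00 × 1.104941
A = $2,762.35

A = P(1 + r/n)^(nt) = $2,762.35


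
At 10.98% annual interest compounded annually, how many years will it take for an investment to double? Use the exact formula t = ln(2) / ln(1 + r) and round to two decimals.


Doubling condition: (1 + r)^t = 2
Take ln of both sides: t × ln(1 + r) = ln(2)
t = ln(2) / ln(1 + r)
t = 0.693147 / 0.104180
t = 6.65

t = ln(2) / ln(1 + r) = 6.65 years


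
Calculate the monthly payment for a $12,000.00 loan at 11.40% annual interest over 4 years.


Loan payment formula: PMT = PV × r / (1 − (1 + r)^(−n))
Monthly rate r = 0.114/12 = 0.0095, n = 48 months
Denominator: 1 − (1 + 0.114/12)^(−48) = 0.364820
PMT = $12,000.00 × (0.114/12) / 0.364820
PMT = $312.48 per month

PMT = PV × r / (1-(1+r)^(-n)) = $312.48/month


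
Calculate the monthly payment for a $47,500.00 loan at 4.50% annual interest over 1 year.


Loan payment formula: PMT = PV × r / (1 − (1 + r)^(−n))
Monthly rate r = 0.045/12 = 0.00375, n = 12 months
Denominator: 1 − (1 + 0.045/12)^(−12) = 0.043922
PMT = $47,500.00 × (0.045/12) / 0.043922
PMT = $4,055.48 per month

PMT = PV × r / (1-(1+r)^(-n)) = $4,055.48/month


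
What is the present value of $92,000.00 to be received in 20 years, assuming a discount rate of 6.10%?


Present value formula: PV = FV / (1 + r)^t
PV = $92,000.00 / (1 + 0.061)^20
PV = $92,000.00 / 3.268193
PV = $28,150.11

PV = FV / (1 + r)^t = $28,150.11


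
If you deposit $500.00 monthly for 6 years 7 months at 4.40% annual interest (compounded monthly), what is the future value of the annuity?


Future value of an ordinary annuity: FV = PMT × ((1 + r)^n − 1) / r
Monthly rate r = 0.044/12 ≈ 0.00366667, n = 79
FV = $500.00 × ((1 + 0.044/12)^79 − 1) / (0.044/12)
FV = $500.00 × 91.438506
FV = $45,719.25

FV = PMT × ((1+r)^n - 1)/r = $45,719.25


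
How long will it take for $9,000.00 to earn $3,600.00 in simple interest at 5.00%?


Rearrange the simple interest formula for t:
I = P × r × t  ⇒  t = I / (P × r)
t = $3,600.00 / ($9,000.00 × 0.05)
t = 8

t = I/(P×r) = 8 years


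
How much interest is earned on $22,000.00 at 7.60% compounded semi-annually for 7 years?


Compound interest earned = final amount − principal.
A = P(1 + r/n)^(nt) = $22,000.00 × (1 + 0.076/2)^(2 × 7) = $37,083.92
Interest = A − P = $37,083.92 − $22,000.00 = $15,083.92

Interest = A - P = $15,083.92


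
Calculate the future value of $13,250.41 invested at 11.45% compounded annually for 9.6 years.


Compound interest formula: A = P(1 + r/n)^(nt)
A = $13,250.41 × (1 + 0.1145/1)^(1 × 9.6)
Growth factor: (1 + 0.1145/1)^9.6 = 2.831188
A = $13,250.41 × 2.831188
A = $37,514.40

A = P(1 + r/n)^(nt) = $37,514.40


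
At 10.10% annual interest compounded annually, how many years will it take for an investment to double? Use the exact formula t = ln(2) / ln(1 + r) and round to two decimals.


Doubling condition: (1 + r)^t = 2
Take ln of both sides: t × ln(1 + r) = ln(2)
t = ln(2) / ln(1 + r)
t = 0.693147 / 0.096219
t = 7.20

t = ln(2) / ln(1 + r) = 7.20 years


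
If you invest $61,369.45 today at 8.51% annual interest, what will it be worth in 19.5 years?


Future value formula: FV = PV × (1 + r)^t
FV = $61,369.45 × (1 + 0.0851)^19.5
FV = $61,369.45 × 4.9165492
FV = $301,725.92

FV = PV × (1 + r)^t = $301,725.92


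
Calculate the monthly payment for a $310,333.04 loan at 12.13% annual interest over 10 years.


Loan payment formula: PMT = PV × r / (1 − (1 + r)^(−n))
Monthly rate r = 0.1213/12 ≈ 0.01010833, n = 120 months
Denominator: 1 − (1 + 0.1213/12)^(−120) = 0.700880
PMT = $310,333.04 × (0.1213/12) / 0.700880
PMT = $4,475.73 per month

PMT = PV × r / (1-(1+r)^(-n)) = $4,475.73/month


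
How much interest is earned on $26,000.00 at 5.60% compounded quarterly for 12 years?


Compound interest earned = final amount − principal.
A = P(1 + r/n)^(nt) = $26,000.00 × (1 + 0.056/4)^(4 × 12) = $50,675.17
Interest = A − P = $50,675.17 − $26,000.00 = $24,675.17

Interest = A - P = $24,675.17


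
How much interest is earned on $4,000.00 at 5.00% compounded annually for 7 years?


Compound interest earned = final amount − principal.
A = P(1 + r/n)^(nt) = $4,000.00 × (1 + 0.05/1)^(1 × 7) = $5,628.40
Interest = A − P = $5,628.40 − $4,000.00 = $1,628.40

Interest = A - P = $1,628.40


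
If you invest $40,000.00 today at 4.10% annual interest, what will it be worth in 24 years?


Future value formula: FV = PV × (1 + r)^t
FV = $40,000.00 × (1 + 0.041)^24
FV = $40,000.00 × 2.623116
FV = $104,924.64

FV = PV × (1 + r)^t = $104,924.64


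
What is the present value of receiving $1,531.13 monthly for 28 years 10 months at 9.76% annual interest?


Present value of an ordinary annuity: PV = PMT × (1 − (1 + r)^(−n)) / r
Monthly rate r = 0.0976/12 ≈ 0.00813333, n = 346
PV = $1,531.13 × (1 − (1 + 0.0976/12)^(−346)) / (0.0976/12)
PV = $1,531.13 × 115.494712
PV = $176,837.42

PV = PMT × (1-(1+r)^(-n))/r = $176,837.42


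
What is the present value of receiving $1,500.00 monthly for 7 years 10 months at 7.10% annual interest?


Present value of an ordinary annuity: PV = PMT × (1 − (1 + r)^(−n)) / r
Monthly rate r = 0.071/12 ≈ 0.00591667, n = 94
PV = $1,500.00 × (1 − (1 + 0.071/12)^(−94)) / (0.071/12)
PV = $1,500.00 × 71.941960
PV = $107,912.94

PV = PMT × (1-(1+r)^(-n))/r = $107,912.94


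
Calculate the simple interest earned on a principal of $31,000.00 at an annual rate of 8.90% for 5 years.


Simple interest formula: I = P × r × t
I = $31,000.00 × 0.089 × 5
I = $13,795.00

I = P × r × t = $13,795.00


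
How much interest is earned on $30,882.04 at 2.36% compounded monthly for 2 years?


Compound interest earned = final amount − principal.
A = P(1 + r/n)^(nt) = $30,882.04 × (1 + 0.0236/12)^(12 × 2) = $32,373.12
Interest = A − P = $32,373.12 − $30,882.04 = $1,491.08

Interest = A - P = $1,491.08


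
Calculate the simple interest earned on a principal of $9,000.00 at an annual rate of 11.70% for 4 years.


Simple interest formula: I = P × r × t
I = $9,000.00 × 0.117 × 4
I = $4,212.00

I = P × r × t = $4,212.00


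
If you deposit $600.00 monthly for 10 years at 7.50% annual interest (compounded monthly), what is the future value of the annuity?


Future value of an ordinary annuity: FV = PMT × ((1 + r)^n − 1) / r
Monthly rate r = 0.075/12 = 0.00625, n = 120
FV = $600.00 × ((1 + 0.075/12)^120 − 1) / (0.075/12)
FV = $600.00 × 177.930342
FV = $106,758.21

FV = PMT × ((1+r)^n - 1)/r = $106,758.21


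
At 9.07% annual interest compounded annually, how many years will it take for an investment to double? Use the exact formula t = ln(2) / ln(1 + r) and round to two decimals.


Doubling condition: (1 + r)^t = 2
Take ln of both sides: t × ln(1 + r) = ln(2)
t = ln(2) / ln(1 + r)
t = 0.693147 / 0.086820
t = 7.98

t = ln(2) / ln(1 + r) = 7.98 years


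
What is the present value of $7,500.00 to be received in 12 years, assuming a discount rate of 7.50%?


Present value formula: PV = FV / (1 + r)^t
PV = $7,500.00 / (1 + 0.075)^12
PV = $7,500.00 / 2.381780
PV = $3,148.91

PV = FV / (1 + r)^t = $3,148.91


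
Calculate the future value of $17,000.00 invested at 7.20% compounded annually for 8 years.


Compound interest formula: A = P(1 + r/n)^(nt)
A = $17,000.00 × (1 + 0.072/1)^(1 × 8)
Growth factor: (1 + 0.072/1)^8 = 1.7440474
A = $17,000.00 × 1.7440474
A = $29,648.81

A = P(1 + r/n)^(nt) = $29,648.81


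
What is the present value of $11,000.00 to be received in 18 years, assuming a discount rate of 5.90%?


Present value formula: PV = FV / (1 + r)^t
PV = $11,000.00 / (1 + 0.059)^18
PV = $11,000.00 / 2.806256
PV = $3,919.81

PV = FV / (1 + r)^t = $3,919.81


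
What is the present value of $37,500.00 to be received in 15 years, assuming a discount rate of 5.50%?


Present value formula: PV = FV / (1 + r)^t
PV = $37,500.00 / (1 + 0.055)^15
PV = $37,500.00 / 2.232476
PV = $16,797.49

PV = FV / (1 + r)^t = $16,797.49


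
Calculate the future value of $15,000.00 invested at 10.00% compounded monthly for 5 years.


Compound interest formula: A = P(1 + r/n)^(nt)
A = $15,000.00 × (1 + 0.1/12)^(12 × 5)
Growth factor: (1 + 0.1/12)^60 = 1.6453089
A = $15,000.00 × 1.6453089
A = $24,679.63

A = P(1 + r/n)^(nt) = $24,679.63


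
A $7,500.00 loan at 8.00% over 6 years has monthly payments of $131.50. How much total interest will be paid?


Total paid over the life of the loan = PMT × n.
Total paid = $131.50 × 72 = $9,468.00
Total interest = total paid − principal = $9,468.00 − $7,500.00 = $1,968.00

Total interest = (PMT × n) - PV = $1,968.00


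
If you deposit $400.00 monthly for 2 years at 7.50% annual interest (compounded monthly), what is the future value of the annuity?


Future value of an ordinary annuity: FV = PMT × ((1 + r)^n − 1) / r
Monthly rate r = 0.075/12 = 0.00625, n = 24
FV = $400.00 × ((1 + 0.075/12)^24 − 1) / (0.075/12)
FV = $400.00 × 25.806723
FV = $10,322.69

FV = PMT × ((1+r)^n - 1)/r = $10,322.69


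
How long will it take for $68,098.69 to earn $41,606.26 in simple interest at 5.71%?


Rearrange the simple interest formula for t:
I = P × r × t  ⇒  t = I / (P × r)
t = $41,606.26 / ($68,098.69 × 0.0571)
t = 10.7

t = I/(P×r) = 10.7 years


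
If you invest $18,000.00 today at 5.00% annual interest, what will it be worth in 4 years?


Future value formula: FV = PV × (1 + r)^t
FV = $18,000.00 × (1 + 0.05)^4
FV = $18,000.00 × 1.215506
FV = $21,879.11

FV = PV × (1 + r)^t = $21,879.11


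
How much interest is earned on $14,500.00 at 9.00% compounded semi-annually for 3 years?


Compound interest earned = final amount − principal.
A = P(1 + r/n)^(nt) = $14,500.00 × (1 + 0.09/2)^(2 × 3) = $18,882.77
Interest = A − P = $18,882.77 − $14,500.00 = $4,382.77

Interest = A - P = $4,382.77


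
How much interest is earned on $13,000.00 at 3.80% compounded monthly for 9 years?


Compound interest earned = final amount − principal.
A = P(1 + r/n)^(nt) = $13,000.00 × (1 + 0.038/12)^(12 × 9) = $18,291.00
Interest = A − P = $18,291.00 − $13,000.00 = $5,291.00

Interest = A - P = $5,291.00


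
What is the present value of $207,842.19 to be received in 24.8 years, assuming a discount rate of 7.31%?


Present value formula: PV = FV / (1 + r)^t
PV = $207,842.19 / (1 + 0.0731)^24.8
PV = $207,842.19 / 5.752768
PV = $36,129.08

PV = FV / (1 + r)^t = $36,129.08


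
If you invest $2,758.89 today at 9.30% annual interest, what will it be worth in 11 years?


Future value formula: FV = PV × (1 + r)^t
FV = $2,758.89 × (1 + 0.093)^11
FV = $2,758.89 × 2.6596334
FV = $7,337.64

FV = PV × (1 + r)^t = $7,337.64


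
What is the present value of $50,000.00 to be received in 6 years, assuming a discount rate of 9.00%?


Present value formula: PV = FV / (1 + r)^t
PV = $50,000.00 / (1 + 0.09)^6
PV = $50,000.00 / 1.677100
PV = $29,813.37

PV = FV / (1 + r)^t = $29,813.37


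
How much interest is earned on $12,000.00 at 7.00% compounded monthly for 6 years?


Compound interest earned = final amount − principal.
A = P(1 + r/n)^(nt) = $12,000.00 × (1 + 0.07/12)^(12 × 6) = $18,241.27
Interest = A − P = $18,241.27 − $12,000.00 = $6,241.27

Interest = A - P = $6,241.27


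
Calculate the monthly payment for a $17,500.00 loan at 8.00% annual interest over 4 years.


Loan payment formula: PMT = PV × r / (1 − (1 + r)^(−n))
Monthly rate r = 0.08/12 ≈ 0.00666667, n = 48 months
Denominator: 1 − (1 + 0.08/12)^(−48) = 0.273079
PMT = $17,500.00 × (0.08/12) / 0.273079
PMT = $427.23 per month

PMT = PV × r / (1-(1+r)^(-n)) = $427.23/month


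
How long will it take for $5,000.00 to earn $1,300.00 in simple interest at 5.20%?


Rearrange the simple interest formula for t:
I = P × r × t  ⇒  t = I / (P × r)
t = $1,300.00 / ($5,000.00 × 0.052)
t = 5

t = I/(P×r) = 5 years


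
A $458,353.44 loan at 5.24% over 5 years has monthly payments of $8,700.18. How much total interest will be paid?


Total paid over the life of the loan = PMT × n.
Total paid = $8,700.18 × 60 = $522,010.80
Total interest = total paid − principal = $522,010.80 − $458,353.44 = $63,657.36

Total interest = (PMT × n) - PV = $63,657.36


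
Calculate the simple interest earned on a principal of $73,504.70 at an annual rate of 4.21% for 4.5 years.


Simple interest formula: I = P × r × t
I = $73,504.70 × 0.0421 × 4.5
I = $13,925.47

I = P × r × t = $13,925.47


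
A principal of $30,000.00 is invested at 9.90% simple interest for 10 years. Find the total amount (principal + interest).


Total amount formula: A = P(1 + rt) = P + P·r·t
Interest: I = P × r × t = $30,000.00 × 0.099 × 10 = $29,700.00
A = P + I = $30,000.00 + $29,700.00 = $59,700.00

A = P + I = P(1 + rt) = $59,700.00


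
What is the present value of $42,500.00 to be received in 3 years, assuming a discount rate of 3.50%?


Present value formula: PV = FV / (1 + r)^t
PV = $42,500.00 / (1 + 0.035)^3
PV = $42,500.00 / 1.108718
PV = $38,332.56

PV = FV / (1 + r)^t = $38,332.56


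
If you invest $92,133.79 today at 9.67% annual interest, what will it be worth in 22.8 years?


Future value formula: FV = PV × (1 + r)^t
FV = $92,133.79 × (1 + 0.0967)^22.8
FV = $92,133.79 × 8.203569
FV = $755,825.90

FV = PV × (1 + r)^t = $755,825.90


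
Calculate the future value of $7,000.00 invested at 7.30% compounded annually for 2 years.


Compound interest formula: A = P(1 + r/n)^(nt)
A = $7,000.00 × (1 + 0.073/1)^(1 × 2)
Growth factor: (1 + 0.073/1)^2 = 1.151329
A = $7,000.00 × 1.151329
A = $8,059.30

A = P(1 + r/n)^(nt) = $8,059.30


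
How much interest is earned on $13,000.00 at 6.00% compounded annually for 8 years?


Compound interest earned = final amount − principal.
A = P(1 + r/n)^(nt) = $13,000.00 × (1 + 0.06/1)^(1 × 8) = $20,720.02
Interest = A − P = $20,720.02 − $13,000.00 = $7,720.02

Interest = A - P = $7,720.02


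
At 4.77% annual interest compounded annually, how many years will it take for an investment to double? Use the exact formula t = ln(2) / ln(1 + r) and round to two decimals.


Doubling condition: (1 + r)^t = 2
Take ln of both sides: t × ln(1 + r) = ln(2)
t = ln(2) / ln(1 + r)
t = 0.693147 / 0.046597
t = 14.88

t = ln(2) / ln(1 + r) = 14.88 years


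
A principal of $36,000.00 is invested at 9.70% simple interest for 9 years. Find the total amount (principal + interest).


Total amount formula: A = P(1 + rt) = P + P·r·t
Interest: I = P × r × t = $36,000.00 × 0.097 × 9 = $31,428.00
A = P + I = $36,000.00 + $31,428.00 = $67,428.00

A = P + I = P(1 + rt) = $67,428.00


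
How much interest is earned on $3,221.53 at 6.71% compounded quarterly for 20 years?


Compound interest earned = final amount − principal.
A = P(1 + r/n)^(nt) = $3,221.53 × (1 + 0.0671/4)^(4 × 20) = $12,191.33
Interest = A − P = $12,191.33 − $3,221.53 = $8,969.80

Interest = A - P = $8,969.80


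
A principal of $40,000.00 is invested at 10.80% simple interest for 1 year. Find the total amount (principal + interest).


Total amount formula: A = P(1 + rt) = P + P·r·t
Interest: I = P × r × t = $40,000.00 × 0.108 × 1 = $4,320.00
A = P + I = $40,000.00 + $4,320.00 = $44,320.00

A = P + I = P(1 + rt) = $44,320.00


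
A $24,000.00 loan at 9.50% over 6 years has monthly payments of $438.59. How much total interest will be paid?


Total paid over the life of the loan = PMT × n.
Total paid = $438.59 × 72 = $31,578.48
Total interest = total paid − principal = $31,578.48 − $24,000.00 = $7,578.48

Total interest = (PMT × n) - PV = $7,578.48


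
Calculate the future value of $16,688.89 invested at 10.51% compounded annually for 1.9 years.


Compound interest formula: A = P(1 + r/n)^(nt)
A = $16,688.89 × (1 + 0.1051/1)^(1 × 1.9)
Growth factor: (1 + 0.1051/1)^1.9 = 1.209102
A = $16,688.89 × 1.209102
A = $20,178.57

A = P(1 + r/n)^(nt) = $20,178.57


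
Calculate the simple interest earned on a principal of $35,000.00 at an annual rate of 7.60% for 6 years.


Simple interest formula: I = P × r × t
I = $35,000.00 × 0.076 × 6
I = $15,960.00

I = P × r × t = $15,960.00


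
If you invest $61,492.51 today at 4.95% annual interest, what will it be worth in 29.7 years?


Future value formula: FV = PV × (1 + r)^t
FV = $61,492.51 × (1 + 0.0495)^29.7
FV = $61,492.51 × 4.199316
FV = $258,226.48

FV = PV × (1 + r)^t = $258,226.48


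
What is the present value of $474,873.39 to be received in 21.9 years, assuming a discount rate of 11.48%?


Present value formula: PV = FV / (1 + r)^t
PV = $474,873.39 / (1 + 0.1148)^21.9
PV = $474,873.39 / 10.804718
PV = $43,950.56

PV = FV / (1 + r)^t = $43,950.56


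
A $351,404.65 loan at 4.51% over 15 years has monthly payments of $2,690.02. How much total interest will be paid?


Total paid over the life of the loan = PMT × n.
Total paid = $2,690.02 × 180 = $484,203.60
Total interest = total paid − principal = $484,203.60 − $351,404.65 = $132,798.95

Total interest = (PMT × n) - PV = $132,798.95


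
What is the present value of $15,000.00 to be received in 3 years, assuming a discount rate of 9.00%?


Present value formula: PV = FV / (1 + r)^t
PV = $15,000.00 / (1 + 0.09)^3
PV = $15,000.00 / 1.295029
PV = $11,582.75

PV = FV / (1 + r)^t = $11,582.75


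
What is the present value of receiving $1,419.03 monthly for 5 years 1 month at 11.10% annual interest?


Present value of an ordinary annuity: PV = PMT × (1 − (1 + r)^(−n)) / r
Monthly rate r = 0.111/12 = 0.00925, n = 61
PV = $1,419.03 × (1 − (1 + 0.111/12)^(−61)) / (0.111/12)
PV = $1,419.03 × 46.457974
PV = $65,925.26

PV = PMT × (1-(1+r)^(-n))/r = $65,925.26


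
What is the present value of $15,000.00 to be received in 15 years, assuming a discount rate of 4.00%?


Present value formula: PV = FV / (1 + r)^t
PV = $15,000.00 / (1 + 0.04)^15
PV = $15,000.00 / 1.800944
PV = $8,328.97

PV = FV / (1 + r)^t = $8,328.97


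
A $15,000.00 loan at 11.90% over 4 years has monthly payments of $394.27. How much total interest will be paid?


Total paid over the life of the loan = PMT × n.
Total paid = $394.27 × 48 = $18,924.96
Total interest = total paid − principal = $18,924.96 − $15,000.00 = $3,924.96

Total interest = (PMT × n) - PV = $3,924.96


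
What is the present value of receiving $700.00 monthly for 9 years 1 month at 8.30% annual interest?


Present value of an ordinary annuity: PV = PMT × (1 − (1 + r)^(−n)) / r
Monthly rate r = 0.083/12 ≈ 0.00691667, n = 109
PV = $700.00 × (1 − (1 + 0.083/12)^(−109)) / (0.083/12)
PV = $700.00 × 76.374533
PV = $53,462.17

PV = PMT × (1-(1+r)^(-n))/r = $53,462.17


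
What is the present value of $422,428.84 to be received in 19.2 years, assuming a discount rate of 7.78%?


Present value formula: PV = FV / (1 + r)^t
PV = $422,428.84 / (1 + 0.0778)^19.2
PV = $422,428.84 / 4.2143737
PV = $100,235.26

PV = FV / (1 + r)^t = $100,235.26


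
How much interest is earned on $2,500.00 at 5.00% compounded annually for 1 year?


Compound interest earned = final amount − principal.
A = P(1 + r/n)^(nt) = $2,500.00 × (1 + 0.05/1)^(1 × 1) = $2,625.00
Interest = A − P = $2,625.00 − $2,500.00 = $125.00

Interest = A - P = $125.00


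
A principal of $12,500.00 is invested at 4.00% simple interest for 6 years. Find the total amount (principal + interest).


Total amount formula: A = P(1 + rt) = P + P·r·t
Interest: I = P × r × t = $12,500.00 × 0.04 × 6 = $3,000.00
A = P + I = $12,500.00 + $3,000.00 = $15,500.00

A = P + I = P(1 + rt) = $15,500.00


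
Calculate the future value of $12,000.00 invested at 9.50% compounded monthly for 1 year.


Compound interest formula: A = P(1 + r/n)^(nt)
A = $12,000.00 × (1 + 0.095/12)^(12 × 1)
Growth factor: (1 + 0.095/12)^12 = 1.0992476
A = $12,000.00 × 1.0992476
A = $13,190.97

A = P(1 + r/n)^(nt) = $13,190.97


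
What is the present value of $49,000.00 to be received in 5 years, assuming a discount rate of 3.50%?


Present value formula: PV = FV / (1 + r)^t
PV = $49,000.00 / (1 + 0.035)^5
PV = $49,000.00 / 1.1876863
PV = $41,256.69

PV = FV / (1 + r)^t = $41,256.69


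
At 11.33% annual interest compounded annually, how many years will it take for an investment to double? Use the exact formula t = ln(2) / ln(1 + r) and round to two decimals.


Doubling condition: (1 + r)^t = 2
Take ln of both sides: t × ln(1 + r) = ln(2)
t = ln(2) / ln(1 + r)
t = 0.693147 / 0.107329
t = 6.46

t = ln(2) / ln(1 + r) = 6.46 years


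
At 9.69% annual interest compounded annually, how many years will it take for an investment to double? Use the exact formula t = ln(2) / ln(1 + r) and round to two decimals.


Doubling condition: (1 + r)^t = 2
Take ln of both sides: t × ln(1 + r) = ln(2)
t = ln(2) / ln(1 + r)
t = 0.693147 / 0.092488
t = 7.49

t = ln(2) / ln(1 + r) = 7.49 years


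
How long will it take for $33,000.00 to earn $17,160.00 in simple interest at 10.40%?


Rearrange the simple interest formula for t:
I = P × r × t  ⇒  t = I / (P × r)
t = $17,160.00 / ($33,000.00 × 0.104)
t = 5

t = I/(P×r) = 5 years


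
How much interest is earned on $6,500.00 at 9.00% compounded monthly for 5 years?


Compound interest earned = final amount − principal.
A = P(1 + r/n)^(nt) = $6,500.00 × (1 + 0.09/12)^(12 × 5) = $10,176.93
Interest = A − P = $10,176.93 − $6,500.00 = $3,676.93

Interest = A - P = $3,676.93


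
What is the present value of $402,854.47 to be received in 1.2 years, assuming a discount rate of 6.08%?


Present value formula: PV = FV / (1 + r)^t
PV = $402,854.47 / (1 + 0.0608)^1.2
PV = $402,854.47 / 1.0733966
PV = $375,308.13

PV = FV / (1 + r)^t = $375,308.13


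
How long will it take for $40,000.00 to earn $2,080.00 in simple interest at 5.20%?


Rearrange the simple interest formula for t:
I = P × r × t  ⇒  t = I / (P × r)
t = $2,080.00 / ($40,000.00 × 0.052)
t = 1

t = I/(P×r) = 1 year


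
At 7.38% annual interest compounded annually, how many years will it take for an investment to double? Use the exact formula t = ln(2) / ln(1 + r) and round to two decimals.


Doubling condition: (1 + r)^t = 2
Take ln of both sides: t × ln(1 + r) = ln(2)
t = ln(2) / ln(1 + r)
t = 0.693147 / 0.071204
t = 9.73

t = ln(2) / ln(1 + r) = 9.73 years


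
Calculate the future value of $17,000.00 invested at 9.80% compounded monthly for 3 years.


Compound interest formula: A = P(1 + r/n)^(nt)
A = $17,000.00 × (1 + 0.098/12)^(12 × 3)
Growth factor: (1 + 0.098/12)^36 = 1.340183
A = $17,000.00 × 1.340183
A = $22,783.11

A = P(1 + r/n)^(nt) = $22,783.11


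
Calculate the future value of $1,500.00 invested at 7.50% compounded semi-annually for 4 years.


Compound interest formula: A = P(1 + r/n)^(nt)
A = $1,500.00 × (1 + 0.075/2)^(2 × 4)
Growth factor: (1 + 0.075/2)^8 = 1.342471
A = $1,500.00 × 1.342471
A = $2,013.71

A = P(1 + r/n)^(nt) = $2,013.71


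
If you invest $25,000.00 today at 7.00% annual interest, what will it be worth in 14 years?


Future value formula: FV = PV × (1 + r)^t
FV = $25,000.00 × (1 + 0.07)^14
FV = $25,000.00 × 2.578534
FV = $64,463.35

FV = PV × (1 + r)^t = $64,463.35


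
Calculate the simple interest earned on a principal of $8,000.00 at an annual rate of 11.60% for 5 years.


Simple interest formula: I = P × r × t
I = $8,000.00 × 0.116 × 5
I = $4,640.00

I = P × r × t = $4,640.00


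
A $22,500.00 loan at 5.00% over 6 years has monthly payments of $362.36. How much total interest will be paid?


Total paid over the life of the loan = PMT × n.
Total paid = $362.36 × 72 = $26,089.92
Total interest = total paid − principal = $26,089.92 − $22,500.00 = $3,589.92

Total interest = (PMT × n) - PV = $3,589.92


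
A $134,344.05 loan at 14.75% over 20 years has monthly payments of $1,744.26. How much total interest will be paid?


Total paid over the life of the loan = PMT × n.
Total paid = $1,744.26 × 240 = $418,622.40
Total interest = total paid − principal = $418,622.40 − $134,344.05 = $284,278.35

Total interest = (PMT × n) - PV = $284,278.35


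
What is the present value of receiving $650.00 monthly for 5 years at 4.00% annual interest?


Present value of an ordinary annuity: PV = PMT × (1 − (1 + r)^(−n)) / r
Monthly rate r = 0.04/12 ≈ 0.00333333, n = 60
PV = $650.00 × (1 − (1 + 0.04/12)^(−60)) / (0.04/12)
PV = $650.00 × 54.299069
PV = $35,294.39

PV = PMT × (1-(1+r)^(-n))/r = $35,294.39


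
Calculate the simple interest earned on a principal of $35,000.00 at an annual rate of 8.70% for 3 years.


Simple interest formula: I = P × r × t
I = $35,000.00 × 0.087 × 3
I = $9,135.00

I = P × r × t = $9,135.00
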